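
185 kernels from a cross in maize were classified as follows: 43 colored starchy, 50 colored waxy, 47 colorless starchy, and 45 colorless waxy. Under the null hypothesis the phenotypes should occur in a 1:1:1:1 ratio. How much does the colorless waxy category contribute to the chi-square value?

0.034

Expected counts for N = 185 under a 1:1:1:1 ratio (total parts = 4):
  colored starchy: 185 × 1/4 = 46.25
  colored waxy: 185 × 1/4 = 46.25
  colorless starchy: 185 × 1/4 = 46.25
  colorless waxy: 185 × 1/4 = 46.25
Contribution of colorless waxy: (45 − 46.25)² / 46.25 = 0.0338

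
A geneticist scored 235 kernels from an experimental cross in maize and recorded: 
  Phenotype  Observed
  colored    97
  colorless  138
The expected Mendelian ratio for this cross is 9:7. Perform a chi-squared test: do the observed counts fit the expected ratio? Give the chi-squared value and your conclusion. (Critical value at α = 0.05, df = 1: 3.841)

The 9:7 ratio has 16 parts, so with N = 235 the expected counts are:
  colored: 235 × 9/16 = 132.1875
  colorless: 235 × 7/16 = 102.8125
χ² = Σ (O − E)² / E
  colored: (97 − 132.1875)² / 132.1875 = 9.3667
  colorless: (138 − 102.8125)² / 102.8125 = 12.0429
χ² = 9.3667 + 12.0429 = 21.4096 ≈ 21.410
Degrees of freedom = 2 − 1 = 1; critical value at α = 0.05 is 3.841.
Since 21.410 > 3.841, we reject the null hypothesis — the data do not fit the 9:7 ratio.

21.410; not consistent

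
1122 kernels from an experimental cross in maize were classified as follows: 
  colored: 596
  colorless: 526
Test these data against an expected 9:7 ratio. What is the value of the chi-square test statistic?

4.468

Expected counts for N = 1122 under a 9:7 ratio (total parts = 16):
  colored: 1122 × 9/16 = 631.125
  colorless: 1122 × 7/16 = 490.875
χ² = Σ (O − E)² / E
  colored: (596 − 631.125)² / 631.125 = 1.9549
  colorless: (526 − 490.875)² / 490.875 = 2.5134
χ² = 1.9549 + 2.5134 = 4.4683 ≈ 4.468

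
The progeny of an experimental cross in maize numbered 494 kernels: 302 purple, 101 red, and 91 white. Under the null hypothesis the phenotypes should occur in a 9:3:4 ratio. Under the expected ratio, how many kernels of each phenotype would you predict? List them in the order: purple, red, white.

Total ratio parts = 16. Expected numbers out of 494:
  purple: 494 × 9/16 = 277.875
  red: 494 × 3/16 = 92.625
  white: 494 × 4/16 = 123.5

277.875, 92.625, 123.5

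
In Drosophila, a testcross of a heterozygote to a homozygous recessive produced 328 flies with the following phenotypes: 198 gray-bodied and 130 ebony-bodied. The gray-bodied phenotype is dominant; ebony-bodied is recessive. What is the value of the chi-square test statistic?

A testcross of a heterozygote (Aa × aa) gives a 1:1 phenotypic ratio.
Expected counts for N = 328 under a 1:1 ratio (total parts = 2):
  gray-bodied: 328 × 1/2 = 164
  ebony-bodied: 328 × 1/2 = 164
χ² = Σ (O − E)² / E
  gray-bodied: (198 − 164)² / 164 = 7.0488
  ebony-bodied: (130 − 164)² / 164 = 7.0488
χ² = 7.0488 + 7.0488 = 14.0976 ≈ 14.098

14.098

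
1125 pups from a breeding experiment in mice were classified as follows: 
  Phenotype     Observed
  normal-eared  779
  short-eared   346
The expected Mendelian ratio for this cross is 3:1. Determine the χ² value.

Under the 3:1 hypothesis (Σ ratio = 4, N = 1125):
  normal-eared: 1125 × 3/4 = 843.75
  short-eared: 1125 × 1/4 = 281.25
χ² = Σ (O − E)² / E
  normal-eared: (779 − 843.75)² / 843.75 = 4.9690
  short-eared: (346 − 281.25)² / 281.25 = 14.9069
χ² = 4.9690 + 14.9069 = 19.8759 ≈ 19.876

19.876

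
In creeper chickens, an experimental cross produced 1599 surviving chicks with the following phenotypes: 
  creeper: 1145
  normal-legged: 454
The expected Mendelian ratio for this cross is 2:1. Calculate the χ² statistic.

17.564

Under the 2:1 hypothesis (Σ ratio = 3, N = 1599):
  creeper: 1599 × 2/3 = 1066
  normal-legged: 1599 × 1/3 = 533
χ² = Σ (O − E)² / E
  creeper: (1145 − 1066)² / 1066 = 5.8546
  normal-legged: (454 − 533)² / 533 = 11.7092
χ² = 5.8546 + 11.7092 = 17.5638 ≈ 17.564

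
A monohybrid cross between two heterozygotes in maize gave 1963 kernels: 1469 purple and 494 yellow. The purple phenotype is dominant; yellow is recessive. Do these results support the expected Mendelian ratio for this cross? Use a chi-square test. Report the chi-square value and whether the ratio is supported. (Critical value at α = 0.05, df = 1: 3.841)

For a monohybrid cross between heterozygotes with complete dominance, the expected phenotypic ratio is 3:1.
Under the 3:1 hypothesis (Σ ratio = 4, N = 1963):
  purple: 1963 × 3/4 = 1472.25
  yellow: 1963 × 1/4 = 490.75
χ² = Σ (O − E)² / E
  purple: (1469 − 1472.25)² / 1472.25 = 0.0072
  yellow: (494 − 490.75)² / 490.75 = 0.0215
χ² = 0.0072 + 0.0215 = 0.0287 ≈ 0.029
Degrees of freedom = 2 − 1 = 1; critical value at α = 0.05 is 3.841.
Since 0.029 < 3.841, we fail to reject the null hypothesis — the data are consistent with the 3:1 ratio.

0.029; consistent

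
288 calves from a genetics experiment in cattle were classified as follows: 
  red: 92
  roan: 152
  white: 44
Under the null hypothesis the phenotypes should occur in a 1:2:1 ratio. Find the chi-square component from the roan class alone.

0.444

Total ratio parts = 4. Expected numbers out of 288:
  red: 288 × 1/4 = 72
  roan: 288 × 2/4 = 144
  white: 288 × 1/4 = 72
Contribution of roan: (152 − 144)² / 144 = 0.4444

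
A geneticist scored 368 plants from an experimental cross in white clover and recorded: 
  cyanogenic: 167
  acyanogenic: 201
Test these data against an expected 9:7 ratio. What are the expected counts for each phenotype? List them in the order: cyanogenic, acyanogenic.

Under the 9:7 hypothesis (Σ ratio = 16, N = 368):
  cyanogenic: 368 × 9/16 = 207
  acyanogenic: 368 × 7/16 = 161

207, 161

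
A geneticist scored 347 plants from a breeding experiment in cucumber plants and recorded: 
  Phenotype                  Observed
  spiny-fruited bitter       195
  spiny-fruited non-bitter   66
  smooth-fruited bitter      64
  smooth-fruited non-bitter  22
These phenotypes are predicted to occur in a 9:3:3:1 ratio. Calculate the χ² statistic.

Expected counts for N = 347 under a 9:3:3:1 ratio (total parts = 16):
  spiny-fruited bitter: 347 × 9/16 = 195.1875
  spiny-fruited non-bitter: 347 × 3/16 = 65.0625
  smooth-fruited bitter: 347 × 3/16 = 65.0625
  smooth-fruited non-bitter: 347 × 1/16 = 21.6875
χ² = Σ (O − E)² / E
  spiny-fruited bitter: (195 − 195.1875)² / 195.1875 = 0.0002
  spiny-fruited non-bitter: (66 − 65.0625)² / 65.0625 = 0.0135
  smooth-fruited bitter: (64 − 65.0625)² / 65.0625 = 0.0174
  smooth-fruited non-bitter: (22 − 21.6875)² / 21.6875 = 0.0045
χ² = 0.0002 + 0.0135 + 0.0174 + 0.0045 = 0.0356 ≈ 0.036

0.036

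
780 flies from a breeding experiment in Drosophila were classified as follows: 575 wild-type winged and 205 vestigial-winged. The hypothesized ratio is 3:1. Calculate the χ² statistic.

Expected counts for N = 780 under a 3:1 ratio (total parts = 4):
  wild-type winged: 780 × 3/4 = 585
  vestigial-winged: 780 × 1/4 = 195
χ² = Σ (O − E)² / E
  wild-type winged: (575 − 585)² / 585 = 0.1709
  vestigial-winged: (205 − 195)² / 195 = 0.5128
χ² = 0.1709 + 0.5128 = 0.6837 ≈ 0.684

0.684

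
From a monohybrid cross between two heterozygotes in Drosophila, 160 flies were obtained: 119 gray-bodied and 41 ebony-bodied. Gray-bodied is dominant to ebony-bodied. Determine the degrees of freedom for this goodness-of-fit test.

1

For a monohybrid cross between heterozygotes with complete dominance, the expected phenotypic ratio is 3:1.
A goodness-of-fit test with 2 phenotype classes has df = 2 − 1 = 1.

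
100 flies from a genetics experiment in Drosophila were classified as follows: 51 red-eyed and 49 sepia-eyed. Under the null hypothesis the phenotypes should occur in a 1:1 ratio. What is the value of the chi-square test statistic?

Under the 1:1 hypothesis (Σ ratio = 2, N = 100):
  red-eyed: 100 × 1/2 = 50
  sepia-eyed: 100 × 1/2 = 50
χ² = Σ (O − E)² / E
  red-eyed: (51 − 50)² / 50 = 0.0200
  sepia-eyed: (49 − 50)² / 50 = 0.0200
χ² = 0.0200 + 0.0200 = 0.040

0.040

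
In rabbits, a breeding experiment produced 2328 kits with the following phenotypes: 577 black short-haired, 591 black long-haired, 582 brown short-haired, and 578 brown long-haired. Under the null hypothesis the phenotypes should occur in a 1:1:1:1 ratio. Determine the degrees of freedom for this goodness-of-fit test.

A goodness-of-fit test with 4 phenotype classes has df = 4 − 1 = 3.

3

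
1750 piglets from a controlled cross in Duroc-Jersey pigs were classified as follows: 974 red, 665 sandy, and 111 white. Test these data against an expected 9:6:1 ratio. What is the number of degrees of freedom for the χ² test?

A goodness-of-fit test with 3 phenotype classes has df = 3 − 1 = 2.

2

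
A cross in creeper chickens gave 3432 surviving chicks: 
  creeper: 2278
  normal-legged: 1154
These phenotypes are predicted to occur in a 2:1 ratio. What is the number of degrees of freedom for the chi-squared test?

1

A goodness-of-fit test with 2 phenotype classes has df = 2 − 1 = 1.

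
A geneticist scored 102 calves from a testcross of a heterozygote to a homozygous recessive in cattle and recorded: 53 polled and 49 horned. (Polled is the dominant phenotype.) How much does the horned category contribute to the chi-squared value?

0.078

A testcross of a heterozygote (Aa × aa) gives a 1:1 phenotypic ratio.
The 1:1 ratio has 2 parts, so with N = 102 the expected counts are:
  polled: 102 × 1/2 = 51
  horned: 102 × 1/2 = 51
Contribution of horned: (49 − 51)² / 51 = 0.0784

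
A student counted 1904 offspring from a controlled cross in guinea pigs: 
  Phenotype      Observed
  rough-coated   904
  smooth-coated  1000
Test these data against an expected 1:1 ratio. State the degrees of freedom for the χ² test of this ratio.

1

A goodness-of-fit test with 2 phenotype classes has df = 2 − 1 = 1.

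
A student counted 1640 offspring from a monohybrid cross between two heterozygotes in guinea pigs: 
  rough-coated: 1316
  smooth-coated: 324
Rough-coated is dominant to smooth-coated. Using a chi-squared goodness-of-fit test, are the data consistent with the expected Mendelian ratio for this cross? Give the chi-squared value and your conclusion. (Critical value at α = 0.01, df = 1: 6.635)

For a monohybrid cross between heterozygotes with complete dominance, the expected phenotypic ratio is 3:1.
The 3:1 ratio has 4 parts, so with N = 1640 the expected counts are:
  rough-coated: 1640 × 3/4 = 1230
  smooth-coated: 1640 × 1/4 = 410
χ² = Σ (O − E)² / E
  rough-coated: (1316 − 1230)² / 1230 = 6.0130
  smooth-coated: (324 − 410)² / 410 = 18.0390
χ² = 6.0130 + 18.0390 = 24.052
Degrees of freedom = 2 − 1 = 1; critical value at α = 0.01 is 6.635.
Since 24.052 > 6.635, we reject the null hypothesis — the data do not fit the 3:1 ratio.

24.052; not consistent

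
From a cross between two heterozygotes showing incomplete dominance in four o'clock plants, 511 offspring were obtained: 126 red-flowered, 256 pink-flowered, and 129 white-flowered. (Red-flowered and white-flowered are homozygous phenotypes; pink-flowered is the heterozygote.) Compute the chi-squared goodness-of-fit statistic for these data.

With incomplete dominance, a heterozygote × heterozygote cross gives a 1:2:1 phenotypic ratio.
The 1:2:1 ratio has 4 parts, so with N = 511 the expected counts are:
  red-flowered: 511 × 1/4 = 127.75
  pink-flowered: 511 × 2/4 = 255.5
  white-flowered: 511 × 1/4 = 127.75
χ² = Σ (O − E)² / E
  red-flowered: (126 − 127.75)² / 127.75 = 0.0240
  pink-flowered: (256 − 255.5)² / 255.5 = 0.0010
  white-flowered: (129 − 127.75)² / 127.75 = 0.0122
χ² = 0.0240 + 0.0010 + 0.0122 = 0.0372 ≈ 0.037

0.037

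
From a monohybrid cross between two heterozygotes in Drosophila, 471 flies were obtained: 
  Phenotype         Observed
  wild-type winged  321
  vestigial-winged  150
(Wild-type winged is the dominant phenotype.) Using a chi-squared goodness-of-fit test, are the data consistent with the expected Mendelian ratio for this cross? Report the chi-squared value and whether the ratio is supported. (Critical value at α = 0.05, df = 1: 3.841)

For a monohybrid cross between heterozygotes with complete dominance, the expected phenotypic ratio is 3:1.
The 3:1 ratio has 4 parts, so with N = 471 the expected counts are:
  wild-type winged: 471 × 3/4 = 353.25
  vestigial-winged: 471 × 1/4 = 117.75
χ² = Σ (O − E)² / E
  wild-type winged: (321 − 353.25)² / 353.25 = 2.9443
  vestigial-winged: (150 − 117.75)² / 117.75 = 8.8328
χ² = 2.9443 + 8.8328 = 11.7771 ≈ 11.777
Degrees of freedom = 2 − 1 = 1; critical value at α = 0.05 is 3.841.
Since 11.777 > 3.841, we reject the null hypothesis — the data do not fit the 3:1 ratio.

11.777; not consistent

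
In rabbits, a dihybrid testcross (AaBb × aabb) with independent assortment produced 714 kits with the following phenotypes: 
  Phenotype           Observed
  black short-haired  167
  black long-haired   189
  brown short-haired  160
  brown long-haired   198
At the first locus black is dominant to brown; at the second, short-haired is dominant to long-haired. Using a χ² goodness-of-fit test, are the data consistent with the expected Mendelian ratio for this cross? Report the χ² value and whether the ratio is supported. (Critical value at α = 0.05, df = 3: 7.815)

A dihybrid testcross with independent assortment gives a 1:1:1:1 ratio.
Total ratio parts = 4. Expected numbers out of 714:
  black short-haired: 714 × 1/4 = 178.5
  black long-haired: 714 × 1/4 = 178.5
  brown short-haired: 714 × 1/4 = 178.5
  brown long-haired: 714 × 1/4 = 178.5
χ² = Σ (O − E)² / E
  black short-haired: (167 − 178.5)² / 178.5 = 0.7409
  black long-haired: (189 − 178.5)² / 178.5 = 0.6176
  brown short-haired: (160 − 178.5)² / 178.5 = 1.9174
  brown long-haired: (198 − 178.5)² / 178.5 = 2.1303
χ² = 0.7409 + 0.6176 + 1.9174 + 2.1303 = 5.4062 ≈ 5.406
Degrees of freedom = 4 − 1 = 3; critical value at α = 0.05 is 7.815.
Since 5.406 < 7.815, we fail to reject the null hypothesis — the data are consistent with the 1:1:1:1 ratio.

5.406; consistent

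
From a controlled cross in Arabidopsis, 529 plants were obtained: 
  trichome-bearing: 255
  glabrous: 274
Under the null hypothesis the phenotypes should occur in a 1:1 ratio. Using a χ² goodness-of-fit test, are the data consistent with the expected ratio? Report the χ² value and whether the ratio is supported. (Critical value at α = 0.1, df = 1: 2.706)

Under the 1:1 hypothesis (Σ ratio = 2, N = 529):
  trichome-bearing: 529 × 1/2 = 264.5
  glabrous: 529 × 1/2 = 264.5
χ² = Σ (O − E)² / E
  trichome-bearing: (255 − 264.5)² / 264.5 = 0.3412
  glabrous: (274 − 264.5)² / 264.5 = 0.3412
χ² = 0.3412 + 0.3412 = 0.6824 ≈ 0.682
Degrees of freedom = 2 − 1 = 1; critical value at α = 0.1 is 2.706.
Since 0.682 < 2.706, we fail to reject the null hypothesis — the data are consistent with the 1:1 ratio.

0.682; consistent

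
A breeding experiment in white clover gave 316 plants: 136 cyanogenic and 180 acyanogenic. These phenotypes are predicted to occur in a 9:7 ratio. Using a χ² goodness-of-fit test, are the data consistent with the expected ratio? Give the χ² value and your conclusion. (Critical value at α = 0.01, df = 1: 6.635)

22.414; not consistent

Under the 9:7 hypothesis (Σ ratio = 16, N = 316):
  cyanogenic: 316 × 9/16 = 177.75
  acyanogenic: 316 × 7/16 = 138.25
χ² = Σ (O − E)² / E
  cyanogenic: (136 − 177.75)² / 177.75 = 9.8063
  acyanogenic: (180 − 138.25)² / 138.25 = 12.6080
χ² = 9.8063 + 12.6080 = 22.4143 ≈ 22.414
Degrees of freedom = 2 − 1 = 1; critical value at α = 0.01 is 6.635.
Since 22.414 > 6.635, we reject the null hypothesis — the data do not fit the 9:7 ratio.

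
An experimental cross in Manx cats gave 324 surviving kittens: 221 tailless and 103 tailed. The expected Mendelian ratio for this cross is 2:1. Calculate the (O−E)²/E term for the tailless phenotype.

0.116

Expected counts for N = 324 under a 2:1 ratio (total parts = 3):
  tailless: 324 × 2/3 = 216
  tailed: 324 × 1/3 = 108
Contribution of tailless: (221 − 216)² / 216 = 0.1157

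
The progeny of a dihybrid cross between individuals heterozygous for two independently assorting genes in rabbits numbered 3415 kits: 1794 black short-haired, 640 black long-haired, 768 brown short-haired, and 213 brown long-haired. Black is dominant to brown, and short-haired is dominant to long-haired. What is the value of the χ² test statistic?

A dihybrid F₂ with independent assortment and complete dominance at both loci gives a 9:3:3:1 phenotypic ratio.
Total ratio parts = 16. Expected numbers out of 3415:
  black short-haired: 3415 × 9/16 = 1920.9375
  black long-haired: 3415 × 3/16 = 640.3125
  brown short-haired: 3415 × 3/16 = 640.3125
  brown long-haired: 3415 × 1/16 = 213.4375
χ² = Σ (O − E)² / E
  black short-haired: (1794 − 1920.9375)² / 1920.9375 = 8.3882
  black long-haired: (640 − 640.3125)² / 640.3125 = 0.0002
  brown short-haired: (768 − 640.3125)² / 640.3125 = 25.4627
  brown long-haired: (213 − 213.4375)² / 213.4375 = 0.0009
χ² = 8.3882 + 0.0002 + 25.4627 + 0.0009 = 33.852

33.852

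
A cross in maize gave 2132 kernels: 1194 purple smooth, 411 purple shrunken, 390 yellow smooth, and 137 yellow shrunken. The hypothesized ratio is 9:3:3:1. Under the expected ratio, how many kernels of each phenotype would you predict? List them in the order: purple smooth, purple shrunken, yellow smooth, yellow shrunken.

1199.25, 399.75, 399.75, 133.25

The 9:3:3:1 ratio has 16 parts, so with N = 2132 the expected counts are:
  purple smooth: 2132 × 9/16 = 1199.25
  purple shrunken: 2132 × 3/16 = 399.75
  yellow smooth: 2132 × 3/16 = 399.75
  yellow shrunken: 2132 × 1/16 = 133.25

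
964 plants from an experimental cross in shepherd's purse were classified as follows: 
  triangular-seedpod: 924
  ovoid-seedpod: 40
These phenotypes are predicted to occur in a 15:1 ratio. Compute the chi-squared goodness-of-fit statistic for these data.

Total ratio parts = 16. Expected numbers out of 964:
  triangular-seedpod: 964 × 15/16 = 903.75
  ovoid-seedpod: 964 × 1/16 = 60.25
χ² = Σ (O − E)² / E
  triangular-seedpod: (924 − 903.75)² / 903.75 = 0.4537
  ovoid-seedpod: (40 − 60.25)² / 60.25 = 6.8060
χ² = 0.4537 + 6.8060 = 7.2597 ≈ 7.260

7.260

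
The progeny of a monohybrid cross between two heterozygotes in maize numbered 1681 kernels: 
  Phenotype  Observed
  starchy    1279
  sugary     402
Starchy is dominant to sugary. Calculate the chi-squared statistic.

1.057

For a monohybrid cross between heterozygotes with complete dominance, the expected phenotypic ratio is 3:1.
Expected counts for N = 1681 under a 3:1 ratio (total parts = 4):
  starchy: 1681 × 3/4 = 1260.75
  sugary: 1681 × 1/4 = 420.25
χ² = Σ (O − E)² / E
  starchy: (1279 − 1260.75)² / 1260.75 = 0.2642
  sugary: (402 − 420.25)² / 420.25 = 0.7925
χ² = 0.2642 + 0.7925 = 1.0567 ≈ 1.057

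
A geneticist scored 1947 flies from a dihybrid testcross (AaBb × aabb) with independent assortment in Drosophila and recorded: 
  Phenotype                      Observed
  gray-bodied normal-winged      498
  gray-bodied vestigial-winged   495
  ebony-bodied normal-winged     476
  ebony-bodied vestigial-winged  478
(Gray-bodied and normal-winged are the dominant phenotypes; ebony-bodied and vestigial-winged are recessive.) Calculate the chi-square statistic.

0.795

A dihybrid testcross with independent assortment gives a 1:1:1:1 ratio.
Expected counts for N = 1947 under a 1:1:1:1 ratio (total parts = 4):
  gray-bodied normal-winged: 1947 × 1/4 = 486.75
  gray-bodied vestigial-winged: 1947 × 1/4 = 486.75
  ebony-bodied normal-winged: 1947 × 1/4 = 486.75
  ebony-bodied vestigial-winged: 1947 × 1/4 = 486.75
χ² = Σ (O − E)² / E
  gray-bodied normal-winged: (498 − 486.75)² / 486.75 = 0.2600
  gray-bodied vestigial-winged: (495 − 486.75)² / 486.75 = 0.1398
  ebony-bodied normal-winged: (476 − 486.75)² / 486.75 = 0.2374
  ebony-bodied vestigial-winged: (478 − 486.75)² / 486.75 = 0.1573
χ² = 0.2600 + 0.1398 + 0.2374 + 0.1573 = 0.7945 ≈ 0.795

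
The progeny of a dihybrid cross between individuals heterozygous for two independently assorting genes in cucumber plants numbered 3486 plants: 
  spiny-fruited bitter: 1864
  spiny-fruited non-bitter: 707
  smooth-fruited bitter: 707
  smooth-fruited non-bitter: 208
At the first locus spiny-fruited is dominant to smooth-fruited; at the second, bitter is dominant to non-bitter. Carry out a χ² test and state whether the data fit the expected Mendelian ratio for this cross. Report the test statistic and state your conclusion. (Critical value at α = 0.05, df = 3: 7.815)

A dihybrid F₂ with independent assortment and complete dominance at both loci gives a 9:3:3:1 phenotypic ratio.
Total ratio parts = 16. Expected numbers out of 3486:
  spiny-fruited bitter: 3486 × 9/16 = 1960.875
  spiny-fruited non-bitter: 3486 × 3/16 = 653.625
  smooth-fruited bitter: 3486 × 3/16 = 653.625
  smooth-fruited non-bitter: 3486 × 1/16 = 217.875
χ² = Σ (O − E)² / E
  spiny-fruited bitter: (1864 − 1960.875)² / 1960.875 = 4.7860
  spiny-fruited non-bitter: (707 − 653.625)² / 653.625 = 4.3586
  smooth-fruited bitter: (707 − 653.625)² / 653.625 = 4.3586
  smooth-fruited non-bitter: (208 − 217.875)² / 217.875 = 0.4476
χ² = 4.7860 + 4.3586 + 4.3586 + 0.4476 = 13.9508 ≈ 13.951
Degrees of freedom = 4 − 1 = 3; critical value at α = 0.05 is 7.815.
Since 13.951 > 7.815, we reject the null hypothesis — the data do not fit the 9:3:3:1 ratio.

13.951; not consistent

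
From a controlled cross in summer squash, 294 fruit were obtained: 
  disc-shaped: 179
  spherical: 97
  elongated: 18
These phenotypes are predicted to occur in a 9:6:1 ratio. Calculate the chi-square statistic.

Expected counts for N = 294 under a 9:6:1 ratio (total parts = 16):
  disc-shaped: 294 × 9/16 = 165.375
  spherical: 294 × 6/16 = 110.25
  elongated: 294 × 1/16 = 18.375
χ² = Σ (O − E)² / E
  disc-shaped: (179 − 165.375)² / 165.375 = 1.1225
  spherical: (97 − 110.25)² / 110.25 = 1.5924
  elongated: (18 − 18.375)² / 18.375 = 0.0077
χ² = 1.1225 + 1.5924 + 0.0077 = 2.7226 ≈ 2.723

2.723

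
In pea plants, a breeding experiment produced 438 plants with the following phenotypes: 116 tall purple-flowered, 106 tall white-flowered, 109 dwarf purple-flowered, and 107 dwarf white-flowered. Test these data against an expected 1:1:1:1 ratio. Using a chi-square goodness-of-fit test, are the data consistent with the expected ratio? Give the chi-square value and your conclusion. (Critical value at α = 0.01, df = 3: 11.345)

Total ratio parts = 4. Expected numbers out of 438:
  tall purple-flowered: 438 × 1/4 = 109.5
  tall white-flowered: 438 × 1/4 = 109.5
  dwarf purple-flowered: 438 × 1/4 = 109.5
  dwarf white-flowered: 438 × 1/4 = 109.5
χ² = Σ (O − E)² / E
  tall purple-flowered: (116 − 109.5)² / 109.5 = 0.3858
  tall white-flowered: (106 − 109.5)² / 109.5 = 0.1119
  dwarf purple-flowered: (109 − 109.5)² / 109.5 = 0.0023
  dwarf white-flowered: (107 − 109.5)² / 109.5 = 0.0571
χ² = 0.3858 + 0.1119 + 0.0023 + 0.0571 = 0.5571 ≈ 0.557
Degrees of freedom = 4 − 1 = 3; critical value at α = 0.01 is 11.345.
Since 0.557 < 11.345, we fail to reject the null hypothesis — the data are consistent with the 1:1:1:1 ratio.

0.557; consistent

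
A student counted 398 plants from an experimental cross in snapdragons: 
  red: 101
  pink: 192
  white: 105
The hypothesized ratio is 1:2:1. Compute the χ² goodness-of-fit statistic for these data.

0.573

Expected counts for N = 398 under a 1:2:1 ratio (total parts = 4):
  red: 398 × 1/4 = 99.5
  pink: 398 × 2/4 = 199
  white: 398 × 1/4 = 99.5
χ² = Σ (O − E)² / E
  red: (101 − 99.5)² / 99.5 = 0.0226
  pink: (192 − 199)² / 199 = 0.2462
  white: (105 − 99.5)² / 99.5 = 0.3040
χ² = 0.0226 + 0.2462 + 0.3040 = 0.5728 ≈ 0.573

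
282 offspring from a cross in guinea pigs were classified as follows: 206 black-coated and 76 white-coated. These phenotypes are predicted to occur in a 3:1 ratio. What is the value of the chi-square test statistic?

The 3:1 ratio has 4 parts, so with N = 282 the expected counts are:
  black-coated: 282 × 3/4 = 211.5
  white-coated: 282 × 1/4 = 70.5
χ² = Σ (O − E)² / E
  black-coated: (206 − 211.5)² / 211.5 = 0.1430
  white-coated: (76 − 70.5)² / 70.5 = 0.4291
χ² = 0.1430 + 0.4291 = 0.5721 ≈ 0.572

0.572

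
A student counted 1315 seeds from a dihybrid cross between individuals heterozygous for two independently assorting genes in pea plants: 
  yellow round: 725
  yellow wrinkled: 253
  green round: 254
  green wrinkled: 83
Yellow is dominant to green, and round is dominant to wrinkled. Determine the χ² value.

A dihybrid F₂ with independent assortment and complete dominance at both loci gives a 9:3:3:1 phenotypic ratio.
Total ratio parts = 16. Expected numbers out of 1315:
  yellow round: 1315 × 9/16 = 739.6875
  yellow wrinkled: 1315 × 3/16 = 246.5625
  green round: 1315 × 3/16 = 246.5625
  green wrinkled: 1315 × 1/16 = 82.1875
χ² = Σ (O − E)² / E
  yellow round: (725 − 739.6875)² / 739.6875 = 0.2916
  yellow wrinkled: (253 − 246.5625)² / 246.5625 = 0.1681
  green round: (254 − 246.5625)² / 246.5625 = 0.2244
  green wrinkled: (83 − 82.1875)² / 82.1875 = 0.0080
χ² = 0.2916 + 0.1681 + 0.2244 + 0.0080 = 0.6921 ≈ 0.692

0.692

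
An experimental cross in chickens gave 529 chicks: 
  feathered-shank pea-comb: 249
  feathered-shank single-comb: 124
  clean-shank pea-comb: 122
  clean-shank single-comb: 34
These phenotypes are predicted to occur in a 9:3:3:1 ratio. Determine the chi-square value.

19.406

The 9:3:3:1 ratio has 16 parts, so with N = 529 the expected counts are:
  feathered-shank pea-comb: 529 × 9/16 = 297.5625
  feathered-shank single-comb: 529 × 3/16 = 99.1875
  clean-shank pea-comb: 529 × 3/16 = 99.1875
  clean-shank single-comb: 529 × 1/16 = 33.0625
χ² = Σ (O − E)² / E
  feathered-shank pea-comb: (249 − 297.5625)² / 297.5625 = 7.9254
  feathered-shank single-comb: (124 − 99.1875)² / 99.1875 = 6.2070
  clean-shank pea-comb: (122 − 99.1875)² / 99.1875 = 5.2467
  clean-shank single-comb: (34 − 33.0625)² / 33.0625 = 0.0266
χ² = 7.9254 + 6.2070 + 5.2467 + 0.0266 = 19.4057 ≈ 19.406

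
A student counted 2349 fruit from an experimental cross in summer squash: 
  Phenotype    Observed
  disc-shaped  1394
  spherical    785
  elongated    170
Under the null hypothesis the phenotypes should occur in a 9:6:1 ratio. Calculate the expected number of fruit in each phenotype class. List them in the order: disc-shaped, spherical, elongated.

1321.3125, 880.875, 146.8125

The 9:6:1 ratio has 16 parts, so with N = 2349 the expected counts are:
  disc-shaped: 2349 × 9/16 = 1321.3125
  spherical: 2349 × 6/16 = 880.875
  elongated: 2349 × 1/16 = 146.8125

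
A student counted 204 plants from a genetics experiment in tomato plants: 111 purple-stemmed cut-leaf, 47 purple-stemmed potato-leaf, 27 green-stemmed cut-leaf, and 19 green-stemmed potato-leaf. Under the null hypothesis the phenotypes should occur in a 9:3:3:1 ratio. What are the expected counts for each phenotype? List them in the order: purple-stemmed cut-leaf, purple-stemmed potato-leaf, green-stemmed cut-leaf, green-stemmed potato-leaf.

114.75, 38.25, 38.25, 12.75

Expected counts for N = 204 under a 9:3:3:1 ratio (total parts = 16):
  purple-stemmed cut-leaf: 204 × 9/16 = 114.75
  purple-stemmed potato-leaf: 204 × 3/16 = 38.25
  green-stemmed cut-leaf: 204 × 3/16 = 38.25
  green-stemmed potato-leaf: 204 × 1/16 = 12.75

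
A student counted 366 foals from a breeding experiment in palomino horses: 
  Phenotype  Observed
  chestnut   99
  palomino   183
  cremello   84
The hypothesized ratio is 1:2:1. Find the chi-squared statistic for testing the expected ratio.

1.230

Expected counts for N = 366 under a 1:2:1 ratio (total parts = 4):
  chestnut: 366 × 1/4 = 91.5
  palomino: 366 × 2/4 = 183
  cremello: 366 × 1/4 = 91.5
χ² = Σ (O − E)² / E
  chestnut: (99 − 91.5)² / 91.5 = 0.6148
  palomino: (183 − 183)² / 183 = 0.0000
  cremello: (84 − 91.5)² / 91.5 = 0.6148
χ² = 0.6148 + 0.0000 + 0.6148 = 1.2296 ≈ 1.230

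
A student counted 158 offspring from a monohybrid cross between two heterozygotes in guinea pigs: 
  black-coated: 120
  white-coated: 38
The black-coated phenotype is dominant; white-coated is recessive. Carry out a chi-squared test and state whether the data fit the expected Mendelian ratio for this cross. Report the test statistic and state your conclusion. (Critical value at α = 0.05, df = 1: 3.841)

0.076; consistent

For a monohybrid cross between heterozygotes with complete dominance, the expected phenotypic ratio is 3:1.
Under the 3:1 hypothesis (Σ ratio = 4, N = 158):
  black-coated: 158 × 3/4 = 118.5
  white-coated: 158 × 1/4 = 39.5
χ² = Σ (O − E)² / E
  black-coated: (120 − 118.5)² / 118.5 = 0.0190
  white-coated: (38 − 39.5)² / 39.5 = 0.0570
χ² = 0.0190 + 0.0570 = 0.076
Degrees of freedom = 2 − 1 = 1; critical value at α = 0.05 is 3.841.
Since 0.076 < 3.841, we fail to reject the null hypothesis — the data are consistent with the 3:1 ratio.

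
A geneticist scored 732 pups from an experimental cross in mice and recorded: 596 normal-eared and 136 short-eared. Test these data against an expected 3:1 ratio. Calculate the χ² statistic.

16.095

Under the 3:1 hypothesis (Σ ratio = 4, N = 732):
  normal-eared: 732 × 3/4 = 549
  short-eared: 732 × 1/4 = 183
χ² = Σ (O − E)² / E
  normal-eared: (596 − 549)² / 549 = 4.0237
  short-eared: (136 − 183)² / 183 = 12.0710
χ² = 4.0237 + 12.0710 = 16.0947 ≈ 16.095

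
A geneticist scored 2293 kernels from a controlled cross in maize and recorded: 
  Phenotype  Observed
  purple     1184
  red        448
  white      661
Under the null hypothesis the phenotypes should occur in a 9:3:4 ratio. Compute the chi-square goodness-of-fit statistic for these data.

Under the 9:3:4 hypothesis (Σ ratio = 16, N = 2293):
  purple: 2293 × 9/16 = 1289.8125
  red: 2293 × 3/16 = 429.9375
  white: 2293 × 4/16 = 573.25
χ² = Σ (O − E)² / E
  purple: (1184 − 1289.8125)² / 1289.8125 = 8.6806
  red: (448 − 429.9375)² / 429.9375 = 0.7588
  white: (661 − 573.25)² / 573.25 = 13.4323
χ² = 8.6806 + 0.7588 + 13.4323 = 22.8717 ≈ 22.872

22.872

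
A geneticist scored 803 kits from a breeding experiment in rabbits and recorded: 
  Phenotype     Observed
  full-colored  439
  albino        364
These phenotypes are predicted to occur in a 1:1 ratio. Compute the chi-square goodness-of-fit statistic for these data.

7.005

Under the 1:1 hypothesis (Σ ratio = 2, N = 803):
  full-colored: 803 × 1/2 = 401.5
  albino: 803 × 1/2 = 401.5
χ² = Σ (O − E)² / E
  full-colored: (439 − 401.5)² / 401.5 = 3.5025
  albino: (364 − 401.5)² / 401.5 = 3.5025
χ² = 3.5025 + 3.5025 = 7.005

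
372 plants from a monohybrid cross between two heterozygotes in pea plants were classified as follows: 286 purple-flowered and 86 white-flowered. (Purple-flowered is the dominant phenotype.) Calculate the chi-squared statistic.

For a monohybrid cross between heterozygotes with complete dominance, the expected phenotypic ratio is 3:1.
Expected counts for N = 372 under a 3:1 ratio (total parts = 4):
  purple-flowered: 372 × 3/4 = 279
  white-flowered: 372 × 1/4 = 93
χ² = Σ (O − E)² / E
  purple-flowered: (286 − 279)² / 279 = 0.1756
  white-flowered: (86 − 93)² / 93 = 0.5269
χ² = 0.1756 + 0.5269 = 0.7025 ≈ 0.703

0.703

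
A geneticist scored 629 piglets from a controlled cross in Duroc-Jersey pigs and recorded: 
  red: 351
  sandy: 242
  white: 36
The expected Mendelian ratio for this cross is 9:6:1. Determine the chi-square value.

Under the 9:6:1 hypothesis (Σ ratio = 16, N = 629):
  red: 629 × 9/16 = 353.8125
  sandy: 629 × 6/16 = 235.875
  white: 629 × 1/16 = 39.3125
χ² = Σ (O − E)² / E
  red: (351 − 353.8125)² / 353.8125 = 0.0224
  sandy: (242 − 235.875)² / 235.875 = 0.1590
  white: (36 − 39.3125)² / 39.3125 = 0.2791
χ² = 0.0224 + 0.1590 + 0.2791 = 0.4605 ≈ 0.461

0.461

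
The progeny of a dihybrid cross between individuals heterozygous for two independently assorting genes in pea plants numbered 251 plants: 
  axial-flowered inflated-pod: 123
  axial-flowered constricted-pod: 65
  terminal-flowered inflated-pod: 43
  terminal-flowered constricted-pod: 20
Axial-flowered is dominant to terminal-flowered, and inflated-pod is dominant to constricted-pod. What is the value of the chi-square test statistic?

10.716

A dihybrid F₂ with independent assortment and complete dominance at both loci gives a 9:3:3:1 phenotypic ratio.
The 9:3:3:1 ratio has 16 parts, so with N = 251 the expected counts are:
  axial-flowered inflated-pod: 251 × 9/16 = 141.1875
  axial-flowered constricted-pod: 251 × 3/16 = 47.0625
  terminal-flowered inflated-pod: 251 × 3/16 = 47.0625
  terminal-flowered constricted-pod: 251 × 1/16 = 15.6875
χ² = Σ (O − E)² / E
  axial-flowered inflated-pod: (123 − 141.1875)² / 141.1875 = 2.3429
  axial-flowered constricted-pod: (65 − 47.0625)² / 47.0625 = 6.8367
  terminal-flowered inflated-pod: (43 − 47.0625)² / 47.0625 = 0.3507
  terminal-flowered constricted-pod: (20 − 15.6875)² / 15.6875 = 1.1855
χ² = 2.3429 + 6.8367 + 0.3507 + 1.1855 = 10.7158 ≈ 10.716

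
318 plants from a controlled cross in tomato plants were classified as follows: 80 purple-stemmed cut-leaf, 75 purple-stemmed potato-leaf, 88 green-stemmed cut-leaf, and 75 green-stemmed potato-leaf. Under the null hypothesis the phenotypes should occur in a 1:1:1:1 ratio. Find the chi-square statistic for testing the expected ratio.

1.421

Total ratio parts = 4. Expected numbers out of 318:
  purple-stemmed cut-leaf: 318 × 1/4 = 79.5
  purple-stemmed potato-leaf: 318 × 1/4 = 79.5
  green-stemmed cut-leaf: 318 × 1/4 = 79.5
  green-stemmed potato-leaf: 318 × 1/4 = 79.5
χ² = Σ (O − E)² / E
  purple-stemmed cut-leaf: (80 − 79.5)² / 79.5 = 0.0031
  purple-stemmed potato-leaf: (75 − 79.5)² / 79.5 = 0.2547
  green-stemmed cut-leaf: (88 − 79.5)² / 79.5 = 0.9088
  green-stemmed potato-leaf: (75 − 79.5)² / 79.5 = 0.2547
χ² = 0.0031 + 0.2547 + 0.9088 + 0.2547 = 1.4213 ≈ 1.421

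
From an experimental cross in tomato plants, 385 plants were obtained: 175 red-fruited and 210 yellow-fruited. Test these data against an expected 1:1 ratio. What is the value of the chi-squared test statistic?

Total ratio parts = 2. Expected numbers out of 385:
  red-fruited: 385 × 1/2 = 192.5
  yellow-fruited: 385 × 1/2 = 192.5
χ² = Σ (O − E)² / E
  red-fruited: (175 − 192.5)² / 192.5 = 1.5909
  yellow-fruited: (210 − 192.5)² / 192.5 = 1.5909
χ² = 1.5909 + 1.5909 = 3.1818 ≈ 3.182

3.182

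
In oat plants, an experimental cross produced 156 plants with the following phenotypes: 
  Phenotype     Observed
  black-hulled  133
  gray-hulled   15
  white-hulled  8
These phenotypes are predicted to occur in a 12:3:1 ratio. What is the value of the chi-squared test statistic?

9.444

Total ratio parts = 16. Expected numbers out of 156:
  black-hulled: 156 × 12/16 = 117
  gray-hulled: 156 × 3/16 = 29.25
  white-hulled: 156 × 1/16 = 9.75
χ² = Σ (O − E)² / E
  black-hulled: (133 − 117)² / 117 = 2.1880
  gray-hulled: (15 − 29.25)² / 29.25 = 6.9423
  white-hulled: (8 − 9.75)² / 9.75 = 0.3141
χ² = 2.1880 + 6.9423 + 0.3141 = 9.4444 ≈ 9.444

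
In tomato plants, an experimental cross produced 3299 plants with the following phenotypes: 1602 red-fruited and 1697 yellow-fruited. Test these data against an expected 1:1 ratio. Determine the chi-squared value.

Total ratio parts = 2. Expected numbers out of 3299:
  red-fruited: 3299 × 1/2 = 1649.5
  yellow-fruited: 3299 × 1/2 = 1649.5
χ² = Σ (O − E)² / E
  red-fruited: (1602 − 1649.5)² / 1649.5 = 1.3678
  yellow-fruited: (1697 − 1649.5)² / 1649.5 = 1.3678
χ² = 1.3678 + 1.3678 = 2.7356 ≈ 2.736

2.736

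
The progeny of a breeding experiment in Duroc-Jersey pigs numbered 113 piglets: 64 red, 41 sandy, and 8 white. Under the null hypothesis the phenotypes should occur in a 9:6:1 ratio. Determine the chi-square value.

Expected counts for N = 113 under a 9:6:1 ratio (total parts = 16):
  red: 113 × 9/16 = 63.5625
  sandy: 113 × 6/16 = 42.375
  white: 113 × 1/16 = 7.0625
χ² = Σ (O − E)² / E
  red: (64 − 63.5625)² / 63.5625 = 0.0030
  sandy: (41 − 42.375)² / 42.375 = 0.0446
  white: (8 − 7.0625)² / 7.0625 = 0.1244
χ² = 0.0030 + 0.0446 + 0.1244 = 0.172

0.172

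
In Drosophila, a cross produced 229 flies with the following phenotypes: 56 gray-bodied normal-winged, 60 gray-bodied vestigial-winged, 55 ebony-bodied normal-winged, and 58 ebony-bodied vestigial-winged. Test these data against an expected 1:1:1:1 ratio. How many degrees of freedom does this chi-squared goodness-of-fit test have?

3

A goodness-of-fit test with 4 phenotype classes has df = 4 − 1 = 3.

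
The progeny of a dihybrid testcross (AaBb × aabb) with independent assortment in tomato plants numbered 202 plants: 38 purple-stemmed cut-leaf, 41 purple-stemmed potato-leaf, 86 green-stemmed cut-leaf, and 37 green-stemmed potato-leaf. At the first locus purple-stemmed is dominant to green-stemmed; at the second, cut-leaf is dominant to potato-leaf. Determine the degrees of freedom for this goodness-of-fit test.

3

A dihybrid testcross with independent assortment gives a 1:1:1:1 ratio.
A goodness-of-fit test with 4 phenotype classes has df = 4 − 1 = 3.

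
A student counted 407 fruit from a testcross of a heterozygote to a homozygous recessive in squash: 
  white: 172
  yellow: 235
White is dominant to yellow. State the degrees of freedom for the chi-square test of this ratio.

A testcross of a heterozygote (Aa × aa) gives a 1:1 phenotypic ratio.
A goodness-of-fit test with 2 phenotype classes has df = 2 − 1 = 1.

1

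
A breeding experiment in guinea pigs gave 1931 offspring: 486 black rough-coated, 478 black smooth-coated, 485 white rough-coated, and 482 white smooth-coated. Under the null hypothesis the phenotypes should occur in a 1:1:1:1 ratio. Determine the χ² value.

Under the 1:1:1:1 hypothesis (Σ ratio = 4, N = 1931):
  black rough-coated: 1931 × 1/4 = 482.75
  black smooth-coated: 1931 × 1/4 = 482.75
  white rough-coated: 1931 × 1/4 = 482.75
  white smooth-coated: 1931 × 1/4 = 482.75
χ² = Σ (O − E)² / E
  black rough-coated: (486 − 482.75)² / 482.75 = 0.0219
  black smooth-coated: (478 − 482.75)² / 482.75 = 0.0467
  white rough-coated: (485 − 482.75)² / 482.75 = 0.0105
  white smooth-coated: (482 − 482.75)² / 482.75 = 0.0012
χ² = 0.0219 + 0.0467 + 0.0105 + 0.0012 = 0.0803 ≈ 0.080

0.080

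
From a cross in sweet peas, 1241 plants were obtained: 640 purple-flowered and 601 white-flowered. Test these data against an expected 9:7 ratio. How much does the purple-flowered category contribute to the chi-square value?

Under the 9:7 hypothesis (Σ ratio = 16, N = 1241):
  purple-flowered: 1241 × 9/16 = 698.0625
  white-flowered: 1241 × 7/16 = 542.9375
Contribution of purple-flowered: (640 − 698.0625)² / 698.0625 = 4.8294

4.829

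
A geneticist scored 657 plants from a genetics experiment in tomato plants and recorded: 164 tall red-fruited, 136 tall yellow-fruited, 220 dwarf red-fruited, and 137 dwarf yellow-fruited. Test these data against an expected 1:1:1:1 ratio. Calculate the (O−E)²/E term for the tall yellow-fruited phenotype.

4.859

Total ratio parts = 4. Expected numbers out of 657:
  tall red-fruited: 657 × 1/4 = 164.25
  tall yellow-fruited: 657 × 1/4 = 164.25
  dwarf red-fruited: 657 × 1/4 = 164.25
  dwarf yellow-fruited: 657 × 1/4 = 164.25
Contribution of tall yellow-fruited: (136 − 164.25)² / 164.25 = 4.8588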